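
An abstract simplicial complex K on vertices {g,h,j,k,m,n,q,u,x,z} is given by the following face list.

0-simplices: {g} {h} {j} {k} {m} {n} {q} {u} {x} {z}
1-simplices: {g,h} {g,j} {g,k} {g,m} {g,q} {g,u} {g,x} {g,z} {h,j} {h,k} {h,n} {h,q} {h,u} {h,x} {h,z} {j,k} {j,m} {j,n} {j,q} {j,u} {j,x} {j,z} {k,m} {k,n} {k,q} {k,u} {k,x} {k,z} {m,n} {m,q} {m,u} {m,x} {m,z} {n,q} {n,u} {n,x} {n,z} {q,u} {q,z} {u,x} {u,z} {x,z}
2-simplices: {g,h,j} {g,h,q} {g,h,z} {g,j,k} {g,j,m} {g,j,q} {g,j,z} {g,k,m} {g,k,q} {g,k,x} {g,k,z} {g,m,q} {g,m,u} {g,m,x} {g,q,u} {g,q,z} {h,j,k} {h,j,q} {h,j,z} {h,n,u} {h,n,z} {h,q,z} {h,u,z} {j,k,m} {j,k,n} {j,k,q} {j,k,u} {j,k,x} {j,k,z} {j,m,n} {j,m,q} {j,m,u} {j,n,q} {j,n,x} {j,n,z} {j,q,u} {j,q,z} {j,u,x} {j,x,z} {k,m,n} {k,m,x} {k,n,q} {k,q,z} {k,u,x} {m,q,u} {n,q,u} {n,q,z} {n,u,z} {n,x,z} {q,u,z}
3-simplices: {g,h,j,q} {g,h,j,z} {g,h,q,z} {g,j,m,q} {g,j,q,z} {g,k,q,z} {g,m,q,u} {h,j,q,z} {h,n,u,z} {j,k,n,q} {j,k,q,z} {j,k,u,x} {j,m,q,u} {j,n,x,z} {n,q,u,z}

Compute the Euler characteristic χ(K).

χ(K)=3

n_0=10 n_1=42 n_2=50 n_3=15
χ=+10−42+50−15=3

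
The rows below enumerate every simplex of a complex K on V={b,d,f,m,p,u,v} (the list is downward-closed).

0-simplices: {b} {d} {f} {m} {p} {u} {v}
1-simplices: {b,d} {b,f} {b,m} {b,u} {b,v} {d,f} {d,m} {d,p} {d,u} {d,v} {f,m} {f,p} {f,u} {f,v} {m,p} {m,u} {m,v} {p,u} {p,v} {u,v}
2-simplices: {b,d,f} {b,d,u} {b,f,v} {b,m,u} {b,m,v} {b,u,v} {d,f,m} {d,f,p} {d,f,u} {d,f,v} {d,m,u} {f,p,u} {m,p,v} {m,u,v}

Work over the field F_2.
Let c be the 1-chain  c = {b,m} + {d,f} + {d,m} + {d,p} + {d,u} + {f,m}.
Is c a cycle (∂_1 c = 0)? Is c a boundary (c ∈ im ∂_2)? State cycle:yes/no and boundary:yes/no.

cycle:no boundary:no

n_0=7 n_1=20 n_2=14  [Z2]
∂1: piv[bd,bf,bm,bu,bv,dp] rk=6  ker:df,dm,du,dv,fm,fp,fu,fv,mp,mu,mv,pu,pv,uv
∂2: piv[bdf,bdu,bfv,bmu,bmv,buv,dfm,dfp,dfu,dfv,dmu,fpu,mpv] rk=13  ker:muv
∂1c = {b} + {m} + {p} + {u}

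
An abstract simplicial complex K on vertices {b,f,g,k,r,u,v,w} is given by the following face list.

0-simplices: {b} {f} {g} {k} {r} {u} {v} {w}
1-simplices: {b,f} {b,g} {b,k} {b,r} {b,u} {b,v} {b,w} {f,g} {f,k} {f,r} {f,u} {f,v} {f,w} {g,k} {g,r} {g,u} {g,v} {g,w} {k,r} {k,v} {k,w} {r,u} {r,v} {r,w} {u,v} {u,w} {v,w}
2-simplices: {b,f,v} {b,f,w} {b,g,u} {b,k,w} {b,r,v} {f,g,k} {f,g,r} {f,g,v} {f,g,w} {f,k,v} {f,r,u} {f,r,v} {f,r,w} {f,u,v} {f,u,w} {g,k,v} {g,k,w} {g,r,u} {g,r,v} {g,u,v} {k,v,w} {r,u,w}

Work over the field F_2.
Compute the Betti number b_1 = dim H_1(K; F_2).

b_1=2

n_0=8 n_1=27 n_2=22  [Z2]
∂1: piv[bf,bg,bk,br,bu,bv,bw] rk=7  ker:fg,fk,fr,fu,fv,fw,gk,gr,gu,gv,gw,kr,kv,kw,ru,rv,rw,uv,uw,vw
∂2: piv[bfv,bfw,bgu,bkw,brv,fgk,fgr,fgv,fgw,fkv,fru,frv,frw,fuv,fuw,gkw,gru,kvw] rk=18  ker:gkv,grv,guv,ruw
b_1=(27−7)−18=2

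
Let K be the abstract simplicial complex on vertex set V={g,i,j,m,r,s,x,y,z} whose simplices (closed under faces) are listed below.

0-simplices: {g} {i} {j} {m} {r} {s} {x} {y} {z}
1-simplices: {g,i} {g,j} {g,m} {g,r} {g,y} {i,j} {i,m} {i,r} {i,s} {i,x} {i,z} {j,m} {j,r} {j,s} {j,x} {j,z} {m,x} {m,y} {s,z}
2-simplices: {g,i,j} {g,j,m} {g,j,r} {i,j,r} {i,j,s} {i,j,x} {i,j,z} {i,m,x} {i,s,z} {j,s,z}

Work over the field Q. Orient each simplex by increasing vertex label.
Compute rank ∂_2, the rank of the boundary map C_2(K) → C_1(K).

rank∂_2=9

n_0=9 n_1=19 n_2=10  [Q]
∂1: piv[gi,gj,gm,gr,gy,is,ix,iz] rk=8  ker:ij,im,ir,jm,jr,js,jx,jz,mx,my,sz
∂2: piv[gij,gjm,gjr,ijr,ijs,ijx,ijz,imx,isz] rk=9  ker:jsz
rk∂_2=9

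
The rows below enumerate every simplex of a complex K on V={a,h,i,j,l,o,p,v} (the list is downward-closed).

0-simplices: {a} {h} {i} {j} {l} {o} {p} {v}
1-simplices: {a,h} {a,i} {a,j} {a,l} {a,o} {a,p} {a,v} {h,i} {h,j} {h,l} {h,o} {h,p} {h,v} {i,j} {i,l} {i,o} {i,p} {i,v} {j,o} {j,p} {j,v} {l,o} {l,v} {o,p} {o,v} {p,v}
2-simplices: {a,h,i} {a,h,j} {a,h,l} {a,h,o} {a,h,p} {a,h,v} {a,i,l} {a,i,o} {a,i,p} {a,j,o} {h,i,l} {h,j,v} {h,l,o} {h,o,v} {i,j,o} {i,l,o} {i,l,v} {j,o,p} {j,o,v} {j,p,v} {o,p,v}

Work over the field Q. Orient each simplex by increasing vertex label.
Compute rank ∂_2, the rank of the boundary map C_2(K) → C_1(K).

n_0=8 n_1=26 n_2=21  [Q]
∂1: piv[ah,ai,aj,al,ao,ap,av] rk=7  ker:hi,hj,hl,ho,hp,hv,ij,il,io,ip,iv,jo,jp,jv,lo,lv,op,ov,pv
∂2: piv[ahi,ahj,ahl,aho,ahp,ahv,ail,aio,aip,ajo,hjv,hlo,hov,ijo,ilv,jop,jpv] rk=17  ker:hil,ilo,jov,opv
rk∂_2=17

rank∂_2=17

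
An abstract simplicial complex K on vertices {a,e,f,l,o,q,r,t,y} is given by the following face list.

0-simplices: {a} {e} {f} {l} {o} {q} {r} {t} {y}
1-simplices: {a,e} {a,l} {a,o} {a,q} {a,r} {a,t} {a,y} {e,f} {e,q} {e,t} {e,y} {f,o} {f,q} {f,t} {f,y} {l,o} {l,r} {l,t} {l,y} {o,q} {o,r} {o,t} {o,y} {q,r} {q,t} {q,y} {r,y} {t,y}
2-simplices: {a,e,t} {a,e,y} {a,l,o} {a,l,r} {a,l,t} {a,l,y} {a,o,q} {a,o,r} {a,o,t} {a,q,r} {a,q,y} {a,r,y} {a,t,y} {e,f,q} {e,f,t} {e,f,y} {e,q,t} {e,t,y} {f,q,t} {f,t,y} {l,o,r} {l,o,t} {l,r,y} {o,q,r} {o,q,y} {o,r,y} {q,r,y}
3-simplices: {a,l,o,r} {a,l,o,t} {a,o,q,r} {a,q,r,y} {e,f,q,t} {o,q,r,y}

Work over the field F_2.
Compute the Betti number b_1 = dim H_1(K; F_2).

b_1=2

n_0=9 n_1=28 n_2=27 n_3=6  [Z2]
∂1: piv[ae,al,ao,aq,ar,at,ay,ef] rk=8  ker:eq,et,ey,fo,fq,ft,fy,lo,lr,lt,ly,oq,or,ot,oy,qr,qt,qy,ry,ty
∂2: piv[aet,aey,alo,alr,alt,aly,aoq,aor,aot,aqr,aqy,ary,aty,efq,eft,efy,eqt,oqy] rk=18  ker:ety,fqt,fty,lor,lot,lry,oqr,ory,qry
∂3: piv[alor,alot,aoqr,aqry,efqt,oqry] rk=6
b_1=(28−8)−18=2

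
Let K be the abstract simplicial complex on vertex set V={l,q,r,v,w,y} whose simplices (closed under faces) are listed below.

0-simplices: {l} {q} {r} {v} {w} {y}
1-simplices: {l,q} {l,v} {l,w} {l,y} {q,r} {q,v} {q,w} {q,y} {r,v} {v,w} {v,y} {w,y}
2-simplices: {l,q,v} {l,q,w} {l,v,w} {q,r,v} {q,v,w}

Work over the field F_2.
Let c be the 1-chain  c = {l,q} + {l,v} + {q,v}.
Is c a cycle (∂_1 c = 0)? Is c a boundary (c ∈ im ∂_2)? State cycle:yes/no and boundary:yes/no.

n_0=6 n_1=12 n_2=5  [Z2]
∂1: piv[lq,lv,lw,ly,qr] rk=5  ker:qv,qw,qy,rv,vw,vy,wy
∂2: piv[lqv,lqw,lvw,qrv] rk=4  ker:qvw
∂1c = 0
c vs im∂2: reduces to 0 ⇒ boundary

cycle:yes boundary:yes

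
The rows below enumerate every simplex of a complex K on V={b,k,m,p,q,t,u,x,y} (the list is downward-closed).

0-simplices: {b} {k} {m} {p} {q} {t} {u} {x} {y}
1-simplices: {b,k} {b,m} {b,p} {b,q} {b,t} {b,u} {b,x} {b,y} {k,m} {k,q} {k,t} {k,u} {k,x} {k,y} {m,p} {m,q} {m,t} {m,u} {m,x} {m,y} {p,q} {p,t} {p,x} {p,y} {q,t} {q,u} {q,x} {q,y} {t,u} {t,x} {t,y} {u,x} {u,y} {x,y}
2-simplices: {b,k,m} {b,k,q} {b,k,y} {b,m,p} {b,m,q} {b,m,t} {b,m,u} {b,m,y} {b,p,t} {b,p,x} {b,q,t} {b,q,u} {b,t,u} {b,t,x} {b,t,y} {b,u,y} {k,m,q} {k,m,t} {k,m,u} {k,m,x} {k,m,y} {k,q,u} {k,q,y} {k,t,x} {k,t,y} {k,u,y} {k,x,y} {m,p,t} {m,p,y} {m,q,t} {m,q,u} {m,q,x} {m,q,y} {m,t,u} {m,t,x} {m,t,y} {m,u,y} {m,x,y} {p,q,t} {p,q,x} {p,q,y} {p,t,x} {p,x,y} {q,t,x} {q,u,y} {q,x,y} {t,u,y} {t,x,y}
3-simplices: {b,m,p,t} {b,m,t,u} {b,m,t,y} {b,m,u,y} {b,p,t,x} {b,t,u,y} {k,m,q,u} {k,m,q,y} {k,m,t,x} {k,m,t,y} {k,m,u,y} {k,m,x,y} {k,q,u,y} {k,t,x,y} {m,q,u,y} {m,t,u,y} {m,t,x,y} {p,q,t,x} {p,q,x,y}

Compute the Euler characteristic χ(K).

χ(K)=4

n_0=9 n_1=34 n_2=48 n_3=19
χ=+9−34+48−19=4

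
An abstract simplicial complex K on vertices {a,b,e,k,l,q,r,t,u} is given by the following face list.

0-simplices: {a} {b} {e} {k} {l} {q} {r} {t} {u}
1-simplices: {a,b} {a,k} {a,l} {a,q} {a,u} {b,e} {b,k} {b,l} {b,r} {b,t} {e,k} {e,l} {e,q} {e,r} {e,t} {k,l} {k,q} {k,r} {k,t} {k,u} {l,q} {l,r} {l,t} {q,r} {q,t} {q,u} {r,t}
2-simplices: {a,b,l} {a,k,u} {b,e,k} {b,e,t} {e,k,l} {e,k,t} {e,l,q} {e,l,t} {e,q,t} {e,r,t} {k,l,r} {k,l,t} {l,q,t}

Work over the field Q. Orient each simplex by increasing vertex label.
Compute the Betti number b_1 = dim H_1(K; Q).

b_1=8

n_0=9 n_1=27 n_2=13  [Q]
∂1: piv[ab,ak,al,aq,au,be,br,bt] rk=8  ker:bk,bl,ek,el,eq,er,et,kl,kq,kr,kt,ku,lq,lr,lt,qr,qt,qu,rt
∂2: piv[abl,aku,bek,bet,ekl,ekt,elq,elt,eqt,ert,klr] rk=11  ker:klt,lqt
b_1=(27−8)−11=8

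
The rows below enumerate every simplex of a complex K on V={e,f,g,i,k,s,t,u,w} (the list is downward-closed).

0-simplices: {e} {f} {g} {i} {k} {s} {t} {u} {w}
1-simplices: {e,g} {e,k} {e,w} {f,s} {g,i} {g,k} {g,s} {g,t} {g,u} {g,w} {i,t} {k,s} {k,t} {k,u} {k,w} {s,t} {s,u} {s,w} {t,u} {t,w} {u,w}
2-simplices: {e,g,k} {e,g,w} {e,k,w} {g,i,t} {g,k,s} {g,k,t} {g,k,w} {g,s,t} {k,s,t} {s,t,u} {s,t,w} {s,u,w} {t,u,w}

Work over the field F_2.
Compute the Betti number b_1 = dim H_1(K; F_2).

n_0=9 n_1=21 n_2=13  [Z2]
∂1: piv[eg,ek,ew,fs,gi,gs,gt,gu] rk=8  ker:gk,gw,it,ks,kt,ku,kw,st,su,sw,tu,tw,uw
∂2: piv[egk,egw,ekw,git,gks,gkt,gst,stu,stw,suw] rk=10  ker:gkw,kst,tuw
b_1=(21−8)−10=3

b_1=3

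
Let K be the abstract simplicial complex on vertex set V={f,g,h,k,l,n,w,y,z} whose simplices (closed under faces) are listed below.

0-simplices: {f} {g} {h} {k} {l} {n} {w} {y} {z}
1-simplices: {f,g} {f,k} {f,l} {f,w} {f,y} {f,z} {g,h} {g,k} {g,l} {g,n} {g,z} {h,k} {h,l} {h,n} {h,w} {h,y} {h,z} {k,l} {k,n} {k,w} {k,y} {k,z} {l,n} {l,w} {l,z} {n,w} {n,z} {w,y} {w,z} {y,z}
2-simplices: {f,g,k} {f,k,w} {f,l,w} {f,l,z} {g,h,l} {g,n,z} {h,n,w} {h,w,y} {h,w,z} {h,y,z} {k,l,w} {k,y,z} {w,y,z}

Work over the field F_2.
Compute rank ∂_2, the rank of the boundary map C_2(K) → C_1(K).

rank∂_2=12

n_0=9 n_1=30 n_2=13  [Z2]
∂1: piv[fg,fk,fl,fw,fy,fz,gh,gn] rk=8  ker:gk,gl,gz,hk,hl,hn,hw,hy,hz,kl,kn,kw,ky,kz,ln,lw,lz,nw,nz,wy,wz,yz
∂2: piv[fgk,fkw,flw,flz,ghl,gnz,hnw,hwy,hwz,hyz,klw,kyz] rk=12  ker:wyz
rk∂_2=12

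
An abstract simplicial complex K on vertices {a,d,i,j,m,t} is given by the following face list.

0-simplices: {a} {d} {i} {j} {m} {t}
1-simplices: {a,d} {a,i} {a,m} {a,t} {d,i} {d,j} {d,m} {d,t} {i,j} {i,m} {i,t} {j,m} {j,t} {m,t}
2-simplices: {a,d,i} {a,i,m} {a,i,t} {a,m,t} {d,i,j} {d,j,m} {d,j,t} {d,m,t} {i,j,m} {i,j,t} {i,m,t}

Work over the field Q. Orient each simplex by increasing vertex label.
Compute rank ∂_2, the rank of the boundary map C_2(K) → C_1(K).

rank∂_2=9

n_0=6 n_1=14 n_2=11  [Q]
∂1: piv[ad,ai,am,at,dj] rk=5  ker:di,dm,dt,ij,im,it,jm,jt,mt
∂2: piv[adi,aim,ait,amt,dij,djm,djt,dmt,ijm] rk=9  ker:ijt,imt
rk∂_2=9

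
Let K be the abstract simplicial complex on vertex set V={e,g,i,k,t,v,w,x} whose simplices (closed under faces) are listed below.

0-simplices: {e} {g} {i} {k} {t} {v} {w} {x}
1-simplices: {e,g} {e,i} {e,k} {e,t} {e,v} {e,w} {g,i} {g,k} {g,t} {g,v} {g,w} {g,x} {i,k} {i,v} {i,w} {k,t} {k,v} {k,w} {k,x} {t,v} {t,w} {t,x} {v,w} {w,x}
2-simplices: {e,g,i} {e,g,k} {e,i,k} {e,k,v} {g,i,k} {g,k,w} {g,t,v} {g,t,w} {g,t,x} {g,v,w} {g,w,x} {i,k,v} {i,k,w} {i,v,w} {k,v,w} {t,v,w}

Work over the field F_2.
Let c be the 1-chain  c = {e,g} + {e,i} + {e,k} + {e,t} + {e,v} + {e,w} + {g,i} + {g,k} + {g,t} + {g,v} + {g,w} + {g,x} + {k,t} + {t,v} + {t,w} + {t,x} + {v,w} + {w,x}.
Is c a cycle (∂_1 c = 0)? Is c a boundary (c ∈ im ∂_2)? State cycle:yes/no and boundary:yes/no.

cycle:no boundary:no

n_0=8 n_1=24 n_2=16  [Z2]
∂1: piv[eg,ei,ek,et,ev,ew,gx] rk=7  ker:gi,gk,gt,gv,gw,ik,iv,iw,kt,kv,kw,kx,tv,tw,tx,vw,wx
∂2: piv[egi,egk,eik,ekv,gkw,gtv,gtw,gtx,gvw,gwx,ikv,ikw,ivw] rk=13  ker:gik,kvw,tvw
∂1c = {g} + {k} + {w} + {x}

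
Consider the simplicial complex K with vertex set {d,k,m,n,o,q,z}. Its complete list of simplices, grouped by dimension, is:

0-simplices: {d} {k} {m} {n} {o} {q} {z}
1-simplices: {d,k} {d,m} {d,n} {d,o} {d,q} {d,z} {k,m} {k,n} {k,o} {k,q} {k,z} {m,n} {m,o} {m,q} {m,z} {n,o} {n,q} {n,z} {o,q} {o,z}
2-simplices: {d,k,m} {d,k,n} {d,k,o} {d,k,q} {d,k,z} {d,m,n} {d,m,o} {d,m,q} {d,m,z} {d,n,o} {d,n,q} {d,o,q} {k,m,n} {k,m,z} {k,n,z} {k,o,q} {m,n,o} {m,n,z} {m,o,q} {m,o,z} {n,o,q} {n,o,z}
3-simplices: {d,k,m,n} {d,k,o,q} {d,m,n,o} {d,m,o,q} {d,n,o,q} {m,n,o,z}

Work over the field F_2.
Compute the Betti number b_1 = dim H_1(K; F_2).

n_0=7 n_1=20 n_2=22 n_3=6  [Z2]
∂1: piv[dk,dm,dn,do,dq,dz] rk=6  ker:km,kn,ko,kq,kz,mn,mo,mq,mz,no,nq,nz,oq,oz
∂2: piv[dkm,dkn,dko,dkq,dkz,dmn,dmo,dmq,dmz,dno,dnq,doq,knz,moz] rk=14  ker:kmn,kmz,koq,mno,mnz,moq,noq,noz
∂3: piv[dkmn,dkoq,dmno,dmoq,dnoq,mnoz] rk=6
b_1=(20−6)−14=0

b_1=0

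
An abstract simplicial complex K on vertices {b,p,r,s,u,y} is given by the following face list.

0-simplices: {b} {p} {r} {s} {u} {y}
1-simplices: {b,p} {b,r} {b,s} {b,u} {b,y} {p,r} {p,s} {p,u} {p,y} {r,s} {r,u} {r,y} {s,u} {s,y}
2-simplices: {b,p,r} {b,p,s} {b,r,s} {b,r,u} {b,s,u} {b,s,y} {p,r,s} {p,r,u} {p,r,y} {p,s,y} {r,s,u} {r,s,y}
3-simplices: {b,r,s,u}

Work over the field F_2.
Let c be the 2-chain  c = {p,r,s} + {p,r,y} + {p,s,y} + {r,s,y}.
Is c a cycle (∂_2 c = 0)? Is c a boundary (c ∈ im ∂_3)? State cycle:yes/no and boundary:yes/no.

n_0=6 n_1=14 n_2=12 n_3=1  [Z2]
∂1: piv[bp,br,bs,bu,by] rk=5  ker:pr,ps,pu,py,rs,ru,ry,su,sy
∂2: piv[bpr,bps,brs,bru,bsu,bsy,pru,pry,psy] rk=9  ker:prs,rsu,rsy
∂3: piv[brsu] rk=1
∂2c = 0
c vs im∂3: residual ≠ 0 ⇒ not boundary

cycle:yes boundary:no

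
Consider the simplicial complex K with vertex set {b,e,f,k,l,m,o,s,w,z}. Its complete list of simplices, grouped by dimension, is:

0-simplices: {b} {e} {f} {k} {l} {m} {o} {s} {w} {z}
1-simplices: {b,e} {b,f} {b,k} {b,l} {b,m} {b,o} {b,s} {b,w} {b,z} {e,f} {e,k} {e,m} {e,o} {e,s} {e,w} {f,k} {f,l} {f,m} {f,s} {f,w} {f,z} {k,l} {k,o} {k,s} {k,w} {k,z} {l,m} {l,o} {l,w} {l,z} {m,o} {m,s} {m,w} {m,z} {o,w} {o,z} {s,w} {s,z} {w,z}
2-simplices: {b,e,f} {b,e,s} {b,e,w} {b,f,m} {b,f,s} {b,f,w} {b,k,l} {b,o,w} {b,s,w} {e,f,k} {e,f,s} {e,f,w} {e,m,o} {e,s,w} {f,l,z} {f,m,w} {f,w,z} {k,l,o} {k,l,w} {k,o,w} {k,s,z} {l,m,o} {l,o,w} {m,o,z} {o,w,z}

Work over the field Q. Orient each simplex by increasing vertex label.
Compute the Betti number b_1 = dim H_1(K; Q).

b_1=9

n_0=10 n_1=39 n_2=25  [Q]
∂1: piv[be,bf,bk,bl,bm,bo,bs,bw,bz] rk=9  ker:ef,ek,em,eo,es,ew,fk,fl,fm,fs,fw,fz,kl,ko,ks,kw,kz,lm,lo,lw,lz,mo,ms,mw,mz,ow,oz,sw,sz,wz
∂2: piv[bef,bes,bew,bfm,bfs,bfw,bkl,bow,bsw,efk,emo,flz,fmw,fwz,klo,klw,kow,ksz,lmo,moz,owz] rk=21  ker:efs,efw,esw,low
b_1=(39−9)−21=9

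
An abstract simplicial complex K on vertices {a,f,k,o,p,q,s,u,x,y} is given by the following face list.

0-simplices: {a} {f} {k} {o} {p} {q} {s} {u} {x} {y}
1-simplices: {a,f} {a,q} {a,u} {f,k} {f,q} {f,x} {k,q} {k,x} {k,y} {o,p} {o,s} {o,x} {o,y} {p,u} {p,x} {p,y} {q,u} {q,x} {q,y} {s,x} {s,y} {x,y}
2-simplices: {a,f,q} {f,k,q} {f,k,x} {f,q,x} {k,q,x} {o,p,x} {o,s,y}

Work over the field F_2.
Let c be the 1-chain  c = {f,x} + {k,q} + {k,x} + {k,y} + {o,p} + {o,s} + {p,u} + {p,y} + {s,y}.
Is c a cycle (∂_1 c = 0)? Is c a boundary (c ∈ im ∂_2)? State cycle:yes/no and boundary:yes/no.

n_0=10 n_1=22 n_2=7  [Z2]
∂1: piv[af,aq,au,fk,fx,ky,op,os,ox] rk=9  ker:fq,kq,kx,oy,pu,px,py,qu,qx,qy,sx,sy,xy
∂2: piv[afq,fkq,fkx,fqx,opx,osy] rk=6  ker:kqx
∂1c = {f} + {k} + {p} + {q} + {u} + {y}

cycle:no boundary:no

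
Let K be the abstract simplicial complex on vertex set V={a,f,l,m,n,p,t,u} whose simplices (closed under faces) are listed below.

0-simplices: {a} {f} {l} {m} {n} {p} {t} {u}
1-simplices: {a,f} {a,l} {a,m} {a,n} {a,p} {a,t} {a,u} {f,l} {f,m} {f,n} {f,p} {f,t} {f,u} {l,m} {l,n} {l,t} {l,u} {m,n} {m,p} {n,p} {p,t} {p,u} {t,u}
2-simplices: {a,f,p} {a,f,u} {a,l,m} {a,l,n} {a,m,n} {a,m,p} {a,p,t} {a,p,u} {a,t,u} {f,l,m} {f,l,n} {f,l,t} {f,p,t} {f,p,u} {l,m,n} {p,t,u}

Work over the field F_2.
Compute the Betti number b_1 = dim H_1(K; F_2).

n_0=8 n_1=23 n_2=16  [Z2]
∂1: piv[af,al,am,an,ap,at,au] rk=7  ker:fl,fm,fn,fp,ft,fu,lm,ln,lt,lu,mn,mp,np,pt,pu,tu
∂2: piv[afp,afu,alm,aln,amn,amp,apt,apu,atu,flm,fln,flt,fpt] rk=13  ker:fpu,lmn,ptu
b_1=(23−7)−13=3

b_1=3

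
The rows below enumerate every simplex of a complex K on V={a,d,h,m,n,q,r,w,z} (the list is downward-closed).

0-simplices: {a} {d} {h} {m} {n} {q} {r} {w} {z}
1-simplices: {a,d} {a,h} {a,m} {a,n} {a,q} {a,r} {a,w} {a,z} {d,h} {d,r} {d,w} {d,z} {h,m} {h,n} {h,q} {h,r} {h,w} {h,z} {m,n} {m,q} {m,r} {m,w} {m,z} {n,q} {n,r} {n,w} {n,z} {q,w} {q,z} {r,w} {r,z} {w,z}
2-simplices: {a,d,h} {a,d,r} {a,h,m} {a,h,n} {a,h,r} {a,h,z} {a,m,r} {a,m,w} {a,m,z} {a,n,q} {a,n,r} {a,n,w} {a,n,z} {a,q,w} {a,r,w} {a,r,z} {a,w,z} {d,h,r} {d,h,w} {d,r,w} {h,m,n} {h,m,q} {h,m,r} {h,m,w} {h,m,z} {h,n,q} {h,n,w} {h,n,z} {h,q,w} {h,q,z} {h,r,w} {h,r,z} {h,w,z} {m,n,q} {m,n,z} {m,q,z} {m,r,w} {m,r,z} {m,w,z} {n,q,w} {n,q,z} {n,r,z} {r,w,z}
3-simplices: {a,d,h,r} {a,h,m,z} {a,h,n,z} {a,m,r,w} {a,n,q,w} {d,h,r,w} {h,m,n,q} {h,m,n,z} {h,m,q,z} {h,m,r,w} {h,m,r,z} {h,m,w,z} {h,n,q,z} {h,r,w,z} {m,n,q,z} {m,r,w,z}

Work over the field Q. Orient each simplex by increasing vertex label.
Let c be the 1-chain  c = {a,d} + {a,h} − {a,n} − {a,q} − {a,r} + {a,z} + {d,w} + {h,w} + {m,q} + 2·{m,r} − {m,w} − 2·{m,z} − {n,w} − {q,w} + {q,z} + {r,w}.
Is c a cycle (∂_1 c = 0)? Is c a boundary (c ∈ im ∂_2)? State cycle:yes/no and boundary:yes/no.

n_0=9 n_1=32 n_2=43 n_3=16  [Q]
∂1: piv[ad,ah,am,an,aq,ar,aw,az] rk=8  ker:dh,dr,dw,dz,hm,hn,hq,hr,hw,hz,mn,mq,mr,mw,mz,nq,nr,nw,nz,qw,qz,rw,rz,wz
∂2: piv[adh,adr,ahm,ahn,ahr,ahz,amr,amw,amz,anq,anr,anw,anz,aqw,arw,arz,awz,dhw,drw,hmn,hmq,hnq,hqz] rk=23  ker:dhr,hmr,hmw,hmz,hnw,hnz,hqw,hrw,hrz,hwz,mnq,mnz,mqz,mrw,mrz,mwz,nqw,nqz,nrz,rwz
∂3: piv[adhr,ahmz,ahnz,amrw,anqw,dhrw,hmnq,hmnz,hmqz,hmrw,hmrz,hmwz,hnqz,hrwz] rk=14  ker:mnqz,mrwz
∂1c = 0
c vs im∂2: reduces to 0 ⇒ boundary

cycle:yes boundary:yes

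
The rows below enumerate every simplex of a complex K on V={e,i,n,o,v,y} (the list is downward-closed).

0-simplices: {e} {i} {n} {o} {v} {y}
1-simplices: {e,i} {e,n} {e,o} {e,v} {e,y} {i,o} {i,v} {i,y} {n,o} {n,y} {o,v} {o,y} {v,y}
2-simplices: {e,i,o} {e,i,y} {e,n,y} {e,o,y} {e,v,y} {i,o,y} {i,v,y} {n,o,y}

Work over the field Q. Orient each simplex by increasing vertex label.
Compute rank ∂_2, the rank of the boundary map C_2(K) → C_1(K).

rank∂_2=7

n_0=6 n_1=13 n_2=8  [Q]
∂1: piv[ei,en,eo,ev,ey] rk=5  ker:io,iv,iy,no,ny,ov,oy,vy
∂2: piv[eio,eiy,eny,eoy,evy,ivy,noy] rk=7  ker:ioy
rk∂_2=7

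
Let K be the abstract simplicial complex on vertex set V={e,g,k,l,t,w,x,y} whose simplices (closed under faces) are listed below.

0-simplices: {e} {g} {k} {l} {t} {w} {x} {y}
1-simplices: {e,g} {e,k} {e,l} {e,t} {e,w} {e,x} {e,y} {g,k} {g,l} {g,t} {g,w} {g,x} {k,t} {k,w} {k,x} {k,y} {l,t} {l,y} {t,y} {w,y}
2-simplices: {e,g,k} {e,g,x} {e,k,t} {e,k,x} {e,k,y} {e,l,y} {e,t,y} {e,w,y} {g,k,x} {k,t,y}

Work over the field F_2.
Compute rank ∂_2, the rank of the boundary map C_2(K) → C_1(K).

rank∂_2=8

n_0=8 n_1=20 n_2=10  [Z2]
∂1: piv[eg,ek,el,et,ew,ex,ey] rk=7  ker:gk,gl,gt,gw,gx,kt,kw,kx,ky,lt,ly,ty,wy
∂2: piv[egk,egx,ekt,ekx,eky,ely,ety,ewy] rk=8  ker:gkx,kty
rk∂_2=8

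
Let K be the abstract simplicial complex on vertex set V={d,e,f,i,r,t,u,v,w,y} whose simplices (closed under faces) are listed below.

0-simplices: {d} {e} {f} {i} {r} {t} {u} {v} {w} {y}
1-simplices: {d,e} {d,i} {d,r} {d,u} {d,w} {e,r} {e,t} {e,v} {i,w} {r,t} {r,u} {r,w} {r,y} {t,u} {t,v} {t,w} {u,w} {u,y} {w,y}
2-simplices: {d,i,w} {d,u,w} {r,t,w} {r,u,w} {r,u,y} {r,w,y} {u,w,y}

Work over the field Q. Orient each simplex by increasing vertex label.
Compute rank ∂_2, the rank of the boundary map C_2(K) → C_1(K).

rank∂_2=6

n_0=10 n_1=19 n_2=7  [Q]
∂1: piv[de,di,dr,du,dw,et,ev,ry] rk=8  ker:er,iw,rt,ru,rw,tu,tv,tw,uw,uy,wy
∂2: piv[diw,duw,rtw,ruw,ruy,rwy] rk=6  ker:uwy
rk∂_2=6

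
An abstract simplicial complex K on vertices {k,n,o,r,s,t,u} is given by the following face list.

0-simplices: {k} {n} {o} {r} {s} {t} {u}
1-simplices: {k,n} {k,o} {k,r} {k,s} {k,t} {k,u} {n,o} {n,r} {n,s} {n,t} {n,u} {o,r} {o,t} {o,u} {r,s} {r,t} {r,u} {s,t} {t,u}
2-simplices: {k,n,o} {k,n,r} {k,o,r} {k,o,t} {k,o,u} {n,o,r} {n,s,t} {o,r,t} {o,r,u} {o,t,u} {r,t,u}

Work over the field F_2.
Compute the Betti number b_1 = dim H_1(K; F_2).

n_0=7 n_1=19 n_2=11  [Z2]
∂1: piv[kn,ko,kr,ks,kt,ku] rk=6  ker:no,nr,ns,nt,nu,or,ot,ou,rs,rt,ru,st,tu
∂2: piv[kno,knr,kor,kot,kou,nst,ort,oru,otu] rk=9  ker:nor,rtu
b_1=(19−6)−9=4

b_1=4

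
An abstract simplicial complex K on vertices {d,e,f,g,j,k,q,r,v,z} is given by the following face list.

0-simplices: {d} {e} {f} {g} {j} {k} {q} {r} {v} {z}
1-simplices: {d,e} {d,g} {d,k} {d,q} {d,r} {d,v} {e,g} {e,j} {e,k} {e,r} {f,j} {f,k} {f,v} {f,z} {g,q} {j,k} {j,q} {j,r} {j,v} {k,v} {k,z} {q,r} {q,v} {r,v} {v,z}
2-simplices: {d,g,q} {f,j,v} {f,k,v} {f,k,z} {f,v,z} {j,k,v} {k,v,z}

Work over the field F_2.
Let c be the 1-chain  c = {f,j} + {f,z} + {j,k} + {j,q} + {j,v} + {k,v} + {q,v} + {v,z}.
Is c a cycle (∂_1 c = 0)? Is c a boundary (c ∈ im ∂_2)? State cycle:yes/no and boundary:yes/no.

n_0=10 n_1=25 n_2=7  [Z2]
∂1: piv[de,dg,dk,dq,dr,dv,ej,fj,fz] rk=9  ker:eg,ek,er,fk,fv,gq,jk,jq,jr,jv,kv,kz,qr,qv,rv,vz
∂2: piv[dgq,fjv,fkv,fkz,fvz,jkv] rk=6  ker:kvz
∂1c = 0
c vs im∂2: residual ≠ 0 ⇒ not boundary

cycle:yes boundary:no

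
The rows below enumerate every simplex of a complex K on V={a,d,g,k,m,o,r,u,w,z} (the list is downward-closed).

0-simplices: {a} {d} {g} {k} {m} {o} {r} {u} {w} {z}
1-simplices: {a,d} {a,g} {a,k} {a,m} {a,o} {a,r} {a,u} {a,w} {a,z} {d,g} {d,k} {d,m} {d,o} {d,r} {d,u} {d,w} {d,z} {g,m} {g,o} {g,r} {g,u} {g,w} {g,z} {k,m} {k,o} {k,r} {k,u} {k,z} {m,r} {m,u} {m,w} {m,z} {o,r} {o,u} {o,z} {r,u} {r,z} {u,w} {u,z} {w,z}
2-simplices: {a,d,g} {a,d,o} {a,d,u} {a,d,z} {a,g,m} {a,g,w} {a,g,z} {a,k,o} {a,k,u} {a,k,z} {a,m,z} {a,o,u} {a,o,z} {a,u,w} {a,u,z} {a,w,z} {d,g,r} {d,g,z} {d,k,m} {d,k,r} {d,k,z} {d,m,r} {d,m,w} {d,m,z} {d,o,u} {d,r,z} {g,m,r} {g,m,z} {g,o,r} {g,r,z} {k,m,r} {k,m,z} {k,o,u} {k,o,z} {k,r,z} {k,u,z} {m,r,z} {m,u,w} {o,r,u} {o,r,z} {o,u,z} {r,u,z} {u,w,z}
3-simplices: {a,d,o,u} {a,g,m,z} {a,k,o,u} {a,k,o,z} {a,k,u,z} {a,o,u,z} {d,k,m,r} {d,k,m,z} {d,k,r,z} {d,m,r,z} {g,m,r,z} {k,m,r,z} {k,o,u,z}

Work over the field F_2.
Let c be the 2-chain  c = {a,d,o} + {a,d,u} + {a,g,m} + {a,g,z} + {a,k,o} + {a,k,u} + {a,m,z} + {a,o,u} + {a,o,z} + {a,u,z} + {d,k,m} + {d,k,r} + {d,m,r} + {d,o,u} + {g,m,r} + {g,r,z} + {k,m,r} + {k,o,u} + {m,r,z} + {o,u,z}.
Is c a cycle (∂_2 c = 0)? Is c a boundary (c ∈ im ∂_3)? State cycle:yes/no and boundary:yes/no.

n_0=10 n_1=40 n_2=43 n_3=13  [Z2]
∂1: piv[ad,ag,ak,am,ao,ar,au,aw,az] rk=9  ker:dg,dk,dm,do,dr,du,dw,dz,gm,go,gr,gu,gw,gz,km,ko,kr,ku,kz,mr,mu,mw,mz,or,ou,oz,ru,rz,uw,uz,wz
∂2: piv[adg,ado,adu,adz,agm,agw,agz,ako,aku,akz,amz,aou,aoz,auw,auz,awz,dgr,dkm,dkr,dkz,dmr,dmw,dmz,drz,gor,muw,oru,orz] rk=28  ker:dgz,dou,gmr,gmz,grz,kmr,kmz,kou,koz,krz,kuz,mrz,ouz,ruz,uwz
∂3: piv[adou,agmz,akou,akoz,akuz,aouz,dkmr,dkmz,dkrz,dmrz,gmrz] rk=11  ker:kmrz,kouz
∂2c = 0
c vs im∂3: reduces to 0 ⇒ boundary

cycle:yes boundary:yes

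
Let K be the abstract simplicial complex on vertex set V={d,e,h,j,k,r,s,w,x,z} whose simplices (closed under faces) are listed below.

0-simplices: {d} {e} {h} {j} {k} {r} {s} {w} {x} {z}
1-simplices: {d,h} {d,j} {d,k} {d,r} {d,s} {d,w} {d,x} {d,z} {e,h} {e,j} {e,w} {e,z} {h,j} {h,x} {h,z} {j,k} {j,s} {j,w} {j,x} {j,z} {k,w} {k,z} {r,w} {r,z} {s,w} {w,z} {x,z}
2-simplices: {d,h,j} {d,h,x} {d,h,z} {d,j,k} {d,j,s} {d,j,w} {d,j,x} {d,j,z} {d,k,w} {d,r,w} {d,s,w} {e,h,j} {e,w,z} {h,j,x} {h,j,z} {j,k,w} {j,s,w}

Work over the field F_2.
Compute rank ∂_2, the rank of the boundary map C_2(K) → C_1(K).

n_0=10 n_1=27 n_2=17  [Z2]
∂1: piv[dh,dj,dk,dr,ds,dw,dx,dz,eh] rk=9  ker:ej,ew,ez,hj,hx,hz,jk,js,jw,jx,jz,kw,kz,rw,rz,sw,wz,xz
∂2: piv[dhj,dhx,dhz,djk,djs,djw,djx,djz,dkw,drw,dsw,ehj,ewz] rk=13  ker:hjx,hjz,jkw,jsw
rk∂_2=13

rank∂_2=13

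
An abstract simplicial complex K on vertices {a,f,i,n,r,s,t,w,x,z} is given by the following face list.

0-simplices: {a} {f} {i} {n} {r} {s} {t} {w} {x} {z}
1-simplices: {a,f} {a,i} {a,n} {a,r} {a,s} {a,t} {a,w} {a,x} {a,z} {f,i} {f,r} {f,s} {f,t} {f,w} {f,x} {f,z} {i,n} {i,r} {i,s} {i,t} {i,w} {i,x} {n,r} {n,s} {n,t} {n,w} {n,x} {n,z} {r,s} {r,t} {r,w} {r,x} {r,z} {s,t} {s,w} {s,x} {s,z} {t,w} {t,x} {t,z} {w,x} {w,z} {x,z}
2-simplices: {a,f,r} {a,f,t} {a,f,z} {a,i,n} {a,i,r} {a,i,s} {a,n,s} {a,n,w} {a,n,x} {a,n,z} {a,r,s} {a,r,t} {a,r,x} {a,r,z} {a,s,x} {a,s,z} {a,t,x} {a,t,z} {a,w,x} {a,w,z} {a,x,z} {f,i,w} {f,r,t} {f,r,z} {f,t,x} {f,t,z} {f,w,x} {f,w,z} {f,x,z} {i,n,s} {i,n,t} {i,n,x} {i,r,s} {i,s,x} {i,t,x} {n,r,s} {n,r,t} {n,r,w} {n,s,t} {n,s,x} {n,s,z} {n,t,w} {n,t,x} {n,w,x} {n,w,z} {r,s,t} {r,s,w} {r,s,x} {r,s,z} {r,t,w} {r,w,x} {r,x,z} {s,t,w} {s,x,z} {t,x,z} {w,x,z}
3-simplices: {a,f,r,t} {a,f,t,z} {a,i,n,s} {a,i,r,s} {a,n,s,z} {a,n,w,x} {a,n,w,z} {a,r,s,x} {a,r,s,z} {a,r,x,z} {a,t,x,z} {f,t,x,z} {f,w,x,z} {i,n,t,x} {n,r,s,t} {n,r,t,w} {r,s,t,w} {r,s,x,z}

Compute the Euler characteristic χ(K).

n_0=10 n_1=43 n_2=56 n_3=18
χ=+10−43+56−18=5

χ(K)=5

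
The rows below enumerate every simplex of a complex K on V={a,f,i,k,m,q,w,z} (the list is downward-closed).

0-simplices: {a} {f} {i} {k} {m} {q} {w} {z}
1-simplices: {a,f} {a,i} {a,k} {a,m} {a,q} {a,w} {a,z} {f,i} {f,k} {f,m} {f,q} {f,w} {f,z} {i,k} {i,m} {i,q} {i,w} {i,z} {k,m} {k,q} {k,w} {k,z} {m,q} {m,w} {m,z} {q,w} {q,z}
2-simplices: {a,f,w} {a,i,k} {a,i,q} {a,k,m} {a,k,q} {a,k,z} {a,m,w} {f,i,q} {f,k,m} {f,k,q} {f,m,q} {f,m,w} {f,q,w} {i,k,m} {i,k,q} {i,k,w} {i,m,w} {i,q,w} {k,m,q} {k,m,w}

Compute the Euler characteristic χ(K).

χ(K)=1

n_0=8 n_1=27 n_2=20
χ=+8−27+20=1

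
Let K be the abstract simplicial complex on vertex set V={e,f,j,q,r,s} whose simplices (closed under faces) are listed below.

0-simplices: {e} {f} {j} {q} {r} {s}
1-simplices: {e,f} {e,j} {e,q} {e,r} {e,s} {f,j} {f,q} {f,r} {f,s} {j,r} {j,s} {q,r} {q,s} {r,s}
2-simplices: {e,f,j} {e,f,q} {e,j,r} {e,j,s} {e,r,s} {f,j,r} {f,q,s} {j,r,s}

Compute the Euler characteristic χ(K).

n_0=6 n_1=14 n_2=8
χ=+6−14+8=0

χ(K)=0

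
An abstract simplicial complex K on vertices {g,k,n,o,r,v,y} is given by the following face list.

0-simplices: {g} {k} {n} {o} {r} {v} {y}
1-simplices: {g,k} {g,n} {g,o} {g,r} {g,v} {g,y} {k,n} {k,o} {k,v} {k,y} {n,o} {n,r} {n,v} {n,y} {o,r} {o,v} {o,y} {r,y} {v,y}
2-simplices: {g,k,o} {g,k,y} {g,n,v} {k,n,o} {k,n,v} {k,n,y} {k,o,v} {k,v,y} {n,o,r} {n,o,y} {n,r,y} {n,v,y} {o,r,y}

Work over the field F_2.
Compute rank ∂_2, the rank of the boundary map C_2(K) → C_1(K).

n_0=7 n_1=19 n_2=13  [Z2]
∂1: piv[gk,gn,go,gr,gv,gy] rk=6  ker:kn,ko,kv,ky,no,nr,nv,ny,or,ov,oy,ry,vy
∂2: piv[gko,gky,gnv,kno,knv,kny,kov,kvy,nor,noy,nry] rk=11  ker:nvy,ory
rk∂_2=11

rank∂_2=11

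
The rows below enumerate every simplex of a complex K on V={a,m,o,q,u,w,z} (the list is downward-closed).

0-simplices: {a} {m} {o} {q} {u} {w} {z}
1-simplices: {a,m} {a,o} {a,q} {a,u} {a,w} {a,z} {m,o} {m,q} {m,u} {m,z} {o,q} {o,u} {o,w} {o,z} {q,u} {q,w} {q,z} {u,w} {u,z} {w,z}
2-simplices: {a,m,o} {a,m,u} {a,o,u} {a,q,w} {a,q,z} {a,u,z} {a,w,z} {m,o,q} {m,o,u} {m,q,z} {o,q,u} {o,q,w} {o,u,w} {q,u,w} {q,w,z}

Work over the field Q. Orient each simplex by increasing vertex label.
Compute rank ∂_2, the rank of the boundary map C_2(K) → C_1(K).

n_0=7 n_1=20 n_2=15  [Q]
∂1: piv[am,ao,aq,au,aw,az] rk=6  ker:mo,mq,mu,mz,oq,ou,ow,oz,qu,qw,qz,uw,uz,wz
∂2: piv[amo,amu,aou,aqw,aqz,auz,awz,moq,mqz,oqu,oqw,ouw] rk=12  ker:mou,quw,qwz
rk∂_2=12

rank∂_2=12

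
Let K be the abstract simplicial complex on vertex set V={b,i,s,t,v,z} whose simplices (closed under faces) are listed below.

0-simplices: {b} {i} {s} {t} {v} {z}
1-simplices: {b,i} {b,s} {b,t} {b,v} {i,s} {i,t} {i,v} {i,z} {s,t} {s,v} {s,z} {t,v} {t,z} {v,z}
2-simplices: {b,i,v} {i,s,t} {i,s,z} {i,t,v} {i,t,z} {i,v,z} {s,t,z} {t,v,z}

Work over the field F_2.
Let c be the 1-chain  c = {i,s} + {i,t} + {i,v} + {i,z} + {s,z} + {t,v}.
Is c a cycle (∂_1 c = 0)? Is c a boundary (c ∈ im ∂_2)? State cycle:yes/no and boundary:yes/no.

n_0=6 n_1=14 n_2=8  [Z2]
∂1: piv[bi,bs,bt,bv,iz] rk=5  ker:is,it,iv,st,sv,sz,tv,tz,vz
∂2: piv[biv,ist,isz,itv,itz,ivz] rk=6  ker:stz,tvz
∂1c = 0
c vs im∂2: reduces to 0 ⇒ boundary

cycle:yes boundary:yes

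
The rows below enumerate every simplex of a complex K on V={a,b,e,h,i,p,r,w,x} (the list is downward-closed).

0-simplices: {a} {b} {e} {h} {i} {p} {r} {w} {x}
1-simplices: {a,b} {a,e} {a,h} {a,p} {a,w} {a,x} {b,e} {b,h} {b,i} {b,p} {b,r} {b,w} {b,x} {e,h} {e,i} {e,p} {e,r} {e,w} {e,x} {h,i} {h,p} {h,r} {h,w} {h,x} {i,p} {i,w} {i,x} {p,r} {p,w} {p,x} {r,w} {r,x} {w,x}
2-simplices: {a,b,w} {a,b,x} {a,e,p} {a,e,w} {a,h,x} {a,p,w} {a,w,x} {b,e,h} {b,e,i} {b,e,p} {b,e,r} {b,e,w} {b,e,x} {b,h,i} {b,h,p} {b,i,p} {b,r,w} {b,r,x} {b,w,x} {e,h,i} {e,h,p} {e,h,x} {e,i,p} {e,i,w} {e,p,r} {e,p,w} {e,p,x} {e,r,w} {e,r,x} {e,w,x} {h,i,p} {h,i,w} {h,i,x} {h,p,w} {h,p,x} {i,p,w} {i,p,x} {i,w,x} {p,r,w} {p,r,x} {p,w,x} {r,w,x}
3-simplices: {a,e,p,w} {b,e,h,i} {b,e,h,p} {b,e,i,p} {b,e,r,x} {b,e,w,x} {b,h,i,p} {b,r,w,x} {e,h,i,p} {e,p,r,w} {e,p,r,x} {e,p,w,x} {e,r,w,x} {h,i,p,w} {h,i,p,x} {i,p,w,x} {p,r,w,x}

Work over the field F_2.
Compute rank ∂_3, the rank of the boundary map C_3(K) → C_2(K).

n_0=9 n_1=33 n_2=42 n_3=17  [Z2]
∂1: piv[ab,ae,ah,ap,aw,ax,bi,br] rk=8  ker:be,bh,bp,bw,bx,eh,ei,ep,er,ew,ex,hi,hp,hr,hw,hx,ip,iw,ix,pr,pw,px,rw,rx,wx
∂2: piv[abw,abx,aep,aew,ahx,apw,awx,beh,bei,bep,ber,bew,bex,bhi,bhp,bip,brw,brx,ehx,eiw,epr,epx,hiw,hix] rk=24  ker:bwx,ehi,ehp,eip,epw,erw,erx,ewx,hip,hpw,hpx,ipw,ipx,iwx,prw,prx,pwx,rwx
∂3: piv[aepw,behi,behp,beip,berx,bewx,bhip,brwx,eprw,eprx,epwx,erwx,hipw,hipx,ipwx] rk=15  ker:ehip,prwx
rk∂_3=15

rank∂_3=15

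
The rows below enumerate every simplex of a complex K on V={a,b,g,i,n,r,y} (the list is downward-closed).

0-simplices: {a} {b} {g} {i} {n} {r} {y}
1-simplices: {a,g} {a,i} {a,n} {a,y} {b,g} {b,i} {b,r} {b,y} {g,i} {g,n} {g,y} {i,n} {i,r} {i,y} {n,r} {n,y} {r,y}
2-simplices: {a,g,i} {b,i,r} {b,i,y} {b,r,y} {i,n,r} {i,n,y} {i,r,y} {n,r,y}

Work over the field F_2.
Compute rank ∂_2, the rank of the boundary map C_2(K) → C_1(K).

rank∂_2=6

n_0=7 n_1=17 n_2=8  [Z2]
∂1: piv[ag,ai,an,ay,bg,br] rk=6  ker:bi,by,gi,gn,gy,in,ir,iy,nr,ny,ry
∂2: piv[agi,bir,biy,bry,inr,iny] rk=6  ker:iry,nry
rk∂_2=6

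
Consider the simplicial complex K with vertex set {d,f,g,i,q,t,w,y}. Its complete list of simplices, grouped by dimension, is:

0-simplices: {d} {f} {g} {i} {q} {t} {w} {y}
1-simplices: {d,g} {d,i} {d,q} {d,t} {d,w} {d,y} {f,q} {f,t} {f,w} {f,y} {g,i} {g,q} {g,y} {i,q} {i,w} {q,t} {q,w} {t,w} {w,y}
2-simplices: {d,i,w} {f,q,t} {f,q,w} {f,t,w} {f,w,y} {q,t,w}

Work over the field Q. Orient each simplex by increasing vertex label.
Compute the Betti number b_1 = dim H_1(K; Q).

b_1=7

n_0=8 n_1=19 n_2=6  [Q]
∂1: piv[dg,di,dq,dt,dw,dy,fq] rk=7  ker:ft,fw,fy,gi,gq,gy,iq,iw,qt,qw,tw,wy
∂2: piv[diw,fqt,fqw,ftw,fwy] rk=5  ker:qtw
b_1=(19−7)−5=7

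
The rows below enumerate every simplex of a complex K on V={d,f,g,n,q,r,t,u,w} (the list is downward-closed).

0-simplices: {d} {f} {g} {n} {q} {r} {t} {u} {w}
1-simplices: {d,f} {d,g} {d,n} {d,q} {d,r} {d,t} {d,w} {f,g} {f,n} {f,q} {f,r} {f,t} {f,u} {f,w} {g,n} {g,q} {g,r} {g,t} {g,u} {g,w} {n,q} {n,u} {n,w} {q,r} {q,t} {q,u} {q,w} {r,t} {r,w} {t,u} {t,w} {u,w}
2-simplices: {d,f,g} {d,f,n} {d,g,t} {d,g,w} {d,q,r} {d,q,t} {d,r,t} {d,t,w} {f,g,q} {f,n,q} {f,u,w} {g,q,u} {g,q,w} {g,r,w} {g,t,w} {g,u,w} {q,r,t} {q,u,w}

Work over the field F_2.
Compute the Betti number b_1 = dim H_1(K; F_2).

n_0=9 n_1=32 n_2=18  [Z2]
∂1: piv[df,dg,dn,dq,dr,dt,dw,fu] rk=8  ker:fg,fn,fq,fr,ft,fw,gn,gq,gr,gt,gu,gw,nq,nu,nw,qr,qt,qu,qw,rt,rw,tu,tw,uw
∂2: piv[dfg,dfn,dgt,dgw,dqr,dqt,drt,dtw,fgq,fnq,fuw,gqu,gqw,grw,guw] rk=15  ker:gtw,qrt,quw
b_1=(32−8)−15=9

b_1=9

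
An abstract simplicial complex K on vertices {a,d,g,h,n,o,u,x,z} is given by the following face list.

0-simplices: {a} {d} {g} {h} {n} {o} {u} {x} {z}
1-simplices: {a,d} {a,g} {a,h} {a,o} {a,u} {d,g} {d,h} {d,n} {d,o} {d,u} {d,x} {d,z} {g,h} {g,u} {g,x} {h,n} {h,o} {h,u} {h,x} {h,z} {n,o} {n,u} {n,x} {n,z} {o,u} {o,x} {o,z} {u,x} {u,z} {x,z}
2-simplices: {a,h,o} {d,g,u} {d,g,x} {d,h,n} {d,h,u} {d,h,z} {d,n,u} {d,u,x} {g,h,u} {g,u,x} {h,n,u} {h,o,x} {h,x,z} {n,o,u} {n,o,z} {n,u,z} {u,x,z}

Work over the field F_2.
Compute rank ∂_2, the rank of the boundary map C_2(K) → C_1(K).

rank∂_2=15

n_0=9 n_1=30 n_2=17  [Z2]
∂1: piv[ad,ag,ah,ao,au,dn,dx,dz] rk=8  ker:dg,dh,do,du,gh,gu,gx,hn,ho,hu,hx,hz,no,nu,nx,nz,ou,ox,oz,ux,uz,xz
∂2: piv[aho,dgu,dgx,dhn,dhu,dhz,dnu,dux,ghu,hox,hxz,nou,noz,nuz,uxz] rk=15  ker:gux,hnu
rk∂_2=15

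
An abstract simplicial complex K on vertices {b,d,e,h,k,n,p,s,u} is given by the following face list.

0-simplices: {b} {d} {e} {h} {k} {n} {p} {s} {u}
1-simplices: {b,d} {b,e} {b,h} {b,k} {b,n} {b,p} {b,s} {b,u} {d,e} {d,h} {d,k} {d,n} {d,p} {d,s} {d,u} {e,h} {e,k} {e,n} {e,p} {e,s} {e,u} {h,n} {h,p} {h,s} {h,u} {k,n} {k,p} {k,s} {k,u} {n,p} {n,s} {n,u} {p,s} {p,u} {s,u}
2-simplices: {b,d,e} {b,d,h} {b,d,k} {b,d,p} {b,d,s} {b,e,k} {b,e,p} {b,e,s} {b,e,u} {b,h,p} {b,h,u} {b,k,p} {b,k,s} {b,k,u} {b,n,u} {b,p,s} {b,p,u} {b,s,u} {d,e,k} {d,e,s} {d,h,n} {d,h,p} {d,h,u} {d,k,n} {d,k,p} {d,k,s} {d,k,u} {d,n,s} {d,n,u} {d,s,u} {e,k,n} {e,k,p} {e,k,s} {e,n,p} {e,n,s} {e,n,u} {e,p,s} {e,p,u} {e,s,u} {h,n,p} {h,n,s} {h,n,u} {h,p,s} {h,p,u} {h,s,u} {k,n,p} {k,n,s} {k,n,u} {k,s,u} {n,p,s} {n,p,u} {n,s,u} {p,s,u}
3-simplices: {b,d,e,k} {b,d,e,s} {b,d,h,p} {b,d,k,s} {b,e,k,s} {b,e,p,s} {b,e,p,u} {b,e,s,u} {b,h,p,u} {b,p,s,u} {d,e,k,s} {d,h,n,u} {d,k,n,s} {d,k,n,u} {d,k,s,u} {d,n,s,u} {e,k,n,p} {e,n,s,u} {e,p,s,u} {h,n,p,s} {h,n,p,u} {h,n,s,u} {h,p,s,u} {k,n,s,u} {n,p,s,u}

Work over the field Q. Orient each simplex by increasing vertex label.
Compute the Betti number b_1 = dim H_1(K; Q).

n_0=9 n_1=35 n_2=53 n_3=25  [Q]
∂1: piv[bd,be,bh,bk,bn,bp,bs,bu] rk=8  ker:de,dh,dk,dn,dp,ds,du,eh,ek,en,ep,es,eu,hn,hp,hs,hu,kn,kp,ks,ku,np,ns,nu,ps,pu,su
∂2: piv[bde,bdh,bdk,bdp,bds,bek,bep,bes,beu,bhp,bhu,bkp,bks,bku,bnu,bps,bpu,bsu,dhn,dhu,dkn,dns,dnu,ekn,enp,hns] rk=26  ker:dek,des,dhp,dkp,dks,dku,dsu,ekp,eks,ens,enu,eps,epu,esu,hnp,hnu,hps,hpu,hsu,knp,kns,knu,ksu,nps,npu,nsu,psu
∂3: piv[bdek,bdes,bdhp,bdks,beks,beps,bepu,besu,bhpu,bpsu,dhnu,dkns,dknu,dksu,dnsu,eknp,ensu,hnps,hnpu,hnsu,hpsu] rk=21  ker:deks,epsu,knsu,npsu
b_1=(35−8)−26=1

b_1=1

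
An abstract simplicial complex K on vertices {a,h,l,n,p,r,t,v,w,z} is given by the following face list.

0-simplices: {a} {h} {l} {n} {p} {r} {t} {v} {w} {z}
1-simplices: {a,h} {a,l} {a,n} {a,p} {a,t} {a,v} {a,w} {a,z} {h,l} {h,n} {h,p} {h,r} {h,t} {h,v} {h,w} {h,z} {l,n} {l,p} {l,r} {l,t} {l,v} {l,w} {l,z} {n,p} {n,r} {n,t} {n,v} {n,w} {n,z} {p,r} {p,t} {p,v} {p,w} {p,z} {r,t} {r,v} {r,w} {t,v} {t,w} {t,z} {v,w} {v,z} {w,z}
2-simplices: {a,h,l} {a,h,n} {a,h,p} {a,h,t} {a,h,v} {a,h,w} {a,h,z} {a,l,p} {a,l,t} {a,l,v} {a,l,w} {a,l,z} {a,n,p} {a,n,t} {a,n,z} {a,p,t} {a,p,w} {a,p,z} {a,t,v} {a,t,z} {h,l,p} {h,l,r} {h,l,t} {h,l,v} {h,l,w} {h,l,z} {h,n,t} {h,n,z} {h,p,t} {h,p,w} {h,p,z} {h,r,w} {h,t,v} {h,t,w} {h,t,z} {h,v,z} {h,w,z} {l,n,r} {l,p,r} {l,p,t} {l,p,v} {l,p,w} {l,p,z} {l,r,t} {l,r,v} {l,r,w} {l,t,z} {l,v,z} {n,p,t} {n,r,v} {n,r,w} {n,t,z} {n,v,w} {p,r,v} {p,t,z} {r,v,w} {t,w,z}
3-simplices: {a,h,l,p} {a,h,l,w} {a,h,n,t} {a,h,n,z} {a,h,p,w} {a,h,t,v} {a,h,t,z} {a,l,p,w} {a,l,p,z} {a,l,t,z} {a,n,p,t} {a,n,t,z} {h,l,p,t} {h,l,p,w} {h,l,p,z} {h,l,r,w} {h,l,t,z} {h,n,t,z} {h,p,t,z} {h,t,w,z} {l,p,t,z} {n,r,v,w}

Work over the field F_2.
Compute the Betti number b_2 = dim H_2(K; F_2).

b_2=5

n_0=10 n_1=43 n_2=57 n_3=22  [Z2]
∂1: piv[ah,al,an,ap,at,av,aw,az,hr] rk=9  ker:hl,hn,hp,ht,hv,hw,hz,ln,lp,lr,lt,lv,lw,lz,np,nr,nt,nv,nw,nz,pr,pt,pv,pw,pz,rt,rv,rw,tv,tw,tz,vw,vz,wz
∂2: piv[ahl,ahn,ahp,aht,ahv,ahw,ahz,alp,alt,alv,alw,alz,anp,ant,anz,apt,apw,apz,atv,atz,hlr,hrw,htw,hvz,hwz,lnr,lpr,lpv,lrt,lrv,nrv,nrw,nvw] rk=33  ker:hlp,hlt,hlv,hlw,hlz,hnt,hnz,hpt,hpw,hpz,htv,htz,lpt,lpw,lpz,lrw,ltz,lvz,npt,ntz,prv,ptz,rvw,twz
∂3: piv[ahlp,ahlw,ahnt,ahnz,ahpw,ahtv,ahtz,alpw,alpz,altz,anpt,antz,hlpt,hlpz,hlrw,hltz,hptz,htwz,nrvw] rk=19  ker:hlpw,hntz,lptz
b_2=(57−33)−19=5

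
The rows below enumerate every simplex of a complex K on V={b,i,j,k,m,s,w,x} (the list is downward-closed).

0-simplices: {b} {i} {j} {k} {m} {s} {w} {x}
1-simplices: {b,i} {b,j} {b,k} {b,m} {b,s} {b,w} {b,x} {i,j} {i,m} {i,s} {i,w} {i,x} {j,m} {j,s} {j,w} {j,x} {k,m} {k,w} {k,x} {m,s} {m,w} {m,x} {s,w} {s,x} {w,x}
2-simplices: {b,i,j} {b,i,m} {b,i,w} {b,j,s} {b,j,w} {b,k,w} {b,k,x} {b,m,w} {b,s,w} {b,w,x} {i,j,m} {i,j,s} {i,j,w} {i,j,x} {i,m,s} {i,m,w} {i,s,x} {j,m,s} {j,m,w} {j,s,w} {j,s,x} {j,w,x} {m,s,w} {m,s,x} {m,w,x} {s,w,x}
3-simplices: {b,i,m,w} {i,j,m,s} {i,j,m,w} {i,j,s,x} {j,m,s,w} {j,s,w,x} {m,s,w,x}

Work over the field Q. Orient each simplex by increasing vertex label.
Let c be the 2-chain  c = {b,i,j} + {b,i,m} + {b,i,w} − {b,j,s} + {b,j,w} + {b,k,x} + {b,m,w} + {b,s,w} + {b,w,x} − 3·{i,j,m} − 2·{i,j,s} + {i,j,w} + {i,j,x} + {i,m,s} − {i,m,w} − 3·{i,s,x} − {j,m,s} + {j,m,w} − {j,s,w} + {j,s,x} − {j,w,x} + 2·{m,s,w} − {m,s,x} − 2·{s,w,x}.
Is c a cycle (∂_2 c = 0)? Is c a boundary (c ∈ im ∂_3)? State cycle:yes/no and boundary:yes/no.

cycle:no boundary:no

n_0=8 n_1=25 n_2=26 n_3=7  [Q]
∂1: piv[bi,bj,bk,bm,bs,bw,bx] rk=7  ker:ij,im,is,iw,ix,jm,js,jw,jx,km,kw,kx,ms,mw,mx,sw,sx,wx
∂2: piv[bij,bim,biw,bjs,bjw,bkw,bkx,bmw,bsw,bwx,ijm,ijs,ijx,ims,isx,jwx,msx] rk=17  ker:ijw,imw,jms,jmw,jsw,jsx,msw,mwx,swx
∂3: piv[bimw,ijms,ijmw,ijsx,jmsw,jswx,mswx] rk=7
∂2c = 3·{b,i} − {b,j} + {b,k} + 2·{b,s} − 3·{b,w} − 2·{b,x} − 2·{i,j} + 4·{i,m} − 2·{i,s} + {i,w} + 2·{i,x} − 3·{j,m} − 2·{j,s} + {j,w} + {j,x} + {k,x} + {m,s} − {m,w} + {m,x} − {s,x} − 2·{w,x}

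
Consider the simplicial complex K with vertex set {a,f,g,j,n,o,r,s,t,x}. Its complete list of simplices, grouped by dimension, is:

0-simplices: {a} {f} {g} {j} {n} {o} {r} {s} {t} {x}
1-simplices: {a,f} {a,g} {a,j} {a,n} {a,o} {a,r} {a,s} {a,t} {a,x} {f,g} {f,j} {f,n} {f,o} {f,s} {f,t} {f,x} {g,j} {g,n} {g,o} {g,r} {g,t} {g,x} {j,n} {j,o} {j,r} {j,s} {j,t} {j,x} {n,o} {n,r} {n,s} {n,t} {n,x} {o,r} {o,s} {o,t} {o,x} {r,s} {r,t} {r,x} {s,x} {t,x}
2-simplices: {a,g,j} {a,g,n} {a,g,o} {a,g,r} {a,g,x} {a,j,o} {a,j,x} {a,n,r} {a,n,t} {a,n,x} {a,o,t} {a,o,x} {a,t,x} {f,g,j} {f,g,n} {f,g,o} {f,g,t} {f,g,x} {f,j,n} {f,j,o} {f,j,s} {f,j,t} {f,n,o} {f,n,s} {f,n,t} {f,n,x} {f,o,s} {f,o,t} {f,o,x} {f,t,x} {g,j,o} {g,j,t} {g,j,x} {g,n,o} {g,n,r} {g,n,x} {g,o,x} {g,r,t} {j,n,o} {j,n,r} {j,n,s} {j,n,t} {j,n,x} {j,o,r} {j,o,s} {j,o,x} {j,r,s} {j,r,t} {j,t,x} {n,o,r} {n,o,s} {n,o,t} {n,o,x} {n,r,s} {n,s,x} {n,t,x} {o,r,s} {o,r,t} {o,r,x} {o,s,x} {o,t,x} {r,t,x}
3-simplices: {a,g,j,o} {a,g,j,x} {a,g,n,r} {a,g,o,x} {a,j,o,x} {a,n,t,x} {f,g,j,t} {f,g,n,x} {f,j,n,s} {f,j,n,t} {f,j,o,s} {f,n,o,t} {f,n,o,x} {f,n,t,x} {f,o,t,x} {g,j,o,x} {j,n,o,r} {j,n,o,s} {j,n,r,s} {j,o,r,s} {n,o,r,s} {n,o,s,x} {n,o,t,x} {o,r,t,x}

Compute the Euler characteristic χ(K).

χ(K)=6

n_0=10 n_1=42 n_2=62 n_3=24
χ=+10−42+62−24=6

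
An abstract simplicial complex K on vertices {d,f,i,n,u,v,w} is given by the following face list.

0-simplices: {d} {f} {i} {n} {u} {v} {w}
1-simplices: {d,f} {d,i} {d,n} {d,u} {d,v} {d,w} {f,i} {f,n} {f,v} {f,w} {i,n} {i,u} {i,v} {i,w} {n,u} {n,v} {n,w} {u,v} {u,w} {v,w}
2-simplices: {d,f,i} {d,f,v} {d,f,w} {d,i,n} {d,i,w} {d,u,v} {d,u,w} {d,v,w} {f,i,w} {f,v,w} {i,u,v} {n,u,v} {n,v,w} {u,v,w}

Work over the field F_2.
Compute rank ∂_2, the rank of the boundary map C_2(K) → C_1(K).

rank∂_2=11

n_0=7 n_1=20 n_2=14  [Z2]
∂1: piv[df,di,dn,du,dv,dw] rk=6  ker:fi,fn,fv,fw,in,iu,iv,iw,nu,nv,nw,uv,uw,vw
∂2: piv[dfi,dfv,dfw,din,diw,duv,duw,dvw,iuv,nuv,nvw] rk=11  ker:fiw,fvw,uvw
rk∂_2=11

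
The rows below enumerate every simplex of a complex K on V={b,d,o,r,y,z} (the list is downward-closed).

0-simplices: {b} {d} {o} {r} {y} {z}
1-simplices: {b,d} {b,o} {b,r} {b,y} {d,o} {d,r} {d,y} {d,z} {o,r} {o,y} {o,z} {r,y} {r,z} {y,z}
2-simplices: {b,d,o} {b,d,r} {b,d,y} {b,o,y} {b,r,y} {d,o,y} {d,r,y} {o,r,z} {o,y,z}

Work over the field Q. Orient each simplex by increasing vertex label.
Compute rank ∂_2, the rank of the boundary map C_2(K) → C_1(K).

n_0=6 n_1=14 n_2=9  [Q]
∂1: piv[bd,bo,br,by,dz] rk=5  ker:do,dr,dy,or,oy,oz,ry,rz,yz
∂2: piv[bdo,bdr,bdy,boy,bry,orz,oyz] rk=7  ker:doy,dry
rk∂_2=7

rank∂_2=7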